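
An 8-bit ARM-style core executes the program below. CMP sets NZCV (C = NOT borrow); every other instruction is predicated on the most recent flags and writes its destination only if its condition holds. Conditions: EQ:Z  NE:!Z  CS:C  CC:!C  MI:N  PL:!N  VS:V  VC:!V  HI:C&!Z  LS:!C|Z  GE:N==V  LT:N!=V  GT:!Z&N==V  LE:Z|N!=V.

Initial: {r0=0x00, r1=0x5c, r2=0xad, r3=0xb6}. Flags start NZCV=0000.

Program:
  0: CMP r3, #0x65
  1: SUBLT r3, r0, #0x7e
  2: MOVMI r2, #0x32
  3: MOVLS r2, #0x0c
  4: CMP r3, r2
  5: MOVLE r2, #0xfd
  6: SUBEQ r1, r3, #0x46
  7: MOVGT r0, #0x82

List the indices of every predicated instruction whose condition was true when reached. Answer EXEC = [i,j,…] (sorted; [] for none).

EXEC = [1,5]

[0] flags=0011 → (cmp)
[1] flags=0011 LT?T → r3=0x82
[2] flags=0011 MI?F → skip
[3] flags=0011 LS?F → skip
[4] flags=1000 → (cmp)
[5] flags=1000 LE?T → r2=0xfd
[6] flags=1000 EQ?F → skip
[7] flags=1000 GT?F → skip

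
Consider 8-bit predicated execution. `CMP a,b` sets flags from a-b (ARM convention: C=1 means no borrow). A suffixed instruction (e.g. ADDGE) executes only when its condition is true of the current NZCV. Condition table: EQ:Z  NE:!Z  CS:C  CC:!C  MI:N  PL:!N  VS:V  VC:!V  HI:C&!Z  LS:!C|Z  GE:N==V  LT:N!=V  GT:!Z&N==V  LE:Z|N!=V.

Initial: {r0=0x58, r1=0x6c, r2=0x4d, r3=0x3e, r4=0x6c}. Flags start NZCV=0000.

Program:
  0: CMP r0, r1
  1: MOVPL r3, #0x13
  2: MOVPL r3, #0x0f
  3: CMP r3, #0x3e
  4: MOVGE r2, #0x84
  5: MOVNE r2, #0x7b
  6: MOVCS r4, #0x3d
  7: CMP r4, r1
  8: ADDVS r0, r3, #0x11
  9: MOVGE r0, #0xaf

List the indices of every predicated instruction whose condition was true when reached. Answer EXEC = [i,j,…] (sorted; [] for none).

EXEC = [4,6]

[0] flags=1000 → (cmp)
[1] flags=1000 PL?F → skip
[2] flags=1000 PL?F → skip
[3] flags=0110 → (cmp)
[4] flags=0110 GE?T → r2=0x84
[5] flags=0110 NE?F → skip
[6] flags=0110 CS?T → r4=0x3d
[7] flags=1000 → (cmp)
[8] flags=1000 VS?F → skip
[9] flags=1000 GE?F → skip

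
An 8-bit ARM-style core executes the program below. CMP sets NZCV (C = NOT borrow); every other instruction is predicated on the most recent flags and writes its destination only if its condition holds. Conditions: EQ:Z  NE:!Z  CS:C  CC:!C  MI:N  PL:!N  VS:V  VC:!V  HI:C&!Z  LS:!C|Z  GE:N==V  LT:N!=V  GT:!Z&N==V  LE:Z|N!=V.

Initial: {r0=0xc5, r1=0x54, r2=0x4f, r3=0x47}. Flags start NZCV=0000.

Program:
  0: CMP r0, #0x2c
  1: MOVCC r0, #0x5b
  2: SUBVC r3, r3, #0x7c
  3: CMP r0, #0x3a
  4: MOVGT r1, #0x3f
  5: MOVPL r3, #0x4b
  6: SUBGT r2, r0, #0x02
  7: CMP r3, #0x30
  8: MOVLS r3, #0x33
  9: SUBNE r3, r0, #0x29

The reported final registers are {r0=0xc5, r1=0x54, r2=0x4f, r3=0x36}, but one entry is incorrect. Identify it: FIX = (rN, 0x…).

FIX = (r3, 0x9c)

[0] flags=1010 → (cmp)
[1] flags=1010 CC?F → skip
[2] flags=1010 VC?T → r3=0xcb
[3] flags=1010 → (cmp)
[4] flags=1010 GT?F → skip
[5] flags=1010 PL?F → skip
[6] flags=1010 GT?F → skip
[7] flags=1010 → (cmp)
[8] flags=1010 LS?F → skip
[9] flags=1010 NE?T → r3=0x9c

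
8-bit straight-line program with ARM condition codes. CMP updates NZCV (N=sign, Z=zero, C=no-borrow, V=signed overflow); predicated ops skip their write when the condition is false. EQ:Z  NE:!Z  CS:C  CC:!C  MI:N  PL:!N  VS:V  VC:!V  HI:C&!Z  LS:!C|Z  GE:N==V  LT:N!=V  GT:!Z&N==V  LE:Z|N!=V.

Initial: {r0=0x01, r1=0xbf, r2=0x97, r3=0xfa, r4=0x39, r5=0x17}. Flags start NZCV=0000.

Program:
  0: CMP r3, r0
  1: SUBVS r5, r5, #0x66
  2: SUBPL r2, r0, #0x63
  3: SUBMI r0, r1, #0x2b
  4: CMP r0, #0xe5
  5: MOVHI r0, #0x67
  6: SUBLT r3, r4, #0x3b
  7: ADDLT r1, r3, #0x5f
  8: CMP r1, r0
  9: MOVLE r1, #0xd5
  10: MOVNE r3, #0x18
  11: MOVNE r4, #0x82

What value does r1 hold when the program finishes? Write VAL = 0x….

VAL = 0x5d

[0] flags=1010 → (cmp)
[1] flags=1010 VS?F → skip
[2] flags=1010 PL?F → skip
[3] flags=1010 MI?T → r0=0x94
[4] flags=1000 → (cmp)
[5] flags=1000 HI?F → skip
[6] flags=1000 LT?T → r3=0xfe
[7] flags=1000 LT?T → r1=0x5d
[8] flags=1001 → (cmp)
[9] flags=1001 LE?F → skip
[10] flags=1001 NE?T → r3=0x18
[11] flags=1001 NE?T → r4=0x82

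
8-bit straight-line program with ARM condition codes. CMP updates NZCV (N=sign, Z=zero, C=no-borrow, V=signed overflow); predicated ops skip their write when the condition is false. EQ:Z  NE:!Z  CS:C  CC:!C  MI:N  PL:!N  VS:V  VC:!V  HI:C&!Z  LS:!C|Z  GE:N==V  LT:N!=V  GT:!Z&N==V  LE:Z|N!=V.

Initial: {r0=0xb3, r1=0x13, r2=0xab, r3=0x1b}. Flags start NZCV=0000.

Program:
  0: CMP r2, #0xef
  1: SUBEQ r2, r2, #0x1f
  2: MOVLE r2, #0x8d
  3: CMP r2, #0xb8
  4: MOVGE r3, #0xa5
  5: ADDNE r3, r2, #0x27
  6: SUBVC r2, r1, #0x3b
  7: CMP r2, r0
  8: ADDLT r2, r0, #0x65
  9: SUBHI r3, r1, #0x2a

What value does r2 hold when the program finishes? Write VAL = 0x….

VAL = 0xd8

[0] flags=1000 → (cmp)
[1] flags=1000 EQ?F → skip
[2] flags=1000 LE?T → r2=0x8d
[3] flags=1000 → (cmp)
[4] flags=1000 GE?F → skip
[5] flags=1000 NE?T → r3=0xb4
[6] flags=1000 VC?T → r2=0xd8
[7] flags=0010 → (cmp)
[8] flags=0010 LT?F → skip
[9] flags=0010 HI?T → r3=0xe9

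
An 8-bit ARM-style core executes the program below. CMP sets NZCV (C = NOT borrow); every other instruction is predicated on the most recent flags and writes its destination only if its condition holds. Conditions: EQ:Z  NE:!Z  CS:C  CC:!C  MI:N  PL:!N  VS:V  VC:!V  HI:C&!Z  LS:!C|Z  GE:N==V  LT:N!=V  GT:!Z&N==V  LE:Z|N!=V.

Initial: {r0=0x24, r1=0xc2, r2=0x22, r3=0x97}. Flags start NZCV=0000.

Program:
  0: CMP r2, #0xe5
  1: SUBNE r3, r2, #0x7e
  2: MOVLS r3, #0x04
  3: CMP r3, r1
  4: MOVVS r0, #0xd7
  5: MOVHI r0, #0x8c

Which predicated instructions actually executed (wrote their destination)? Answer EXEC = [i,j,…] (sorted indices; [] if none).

EXEC = [1,2]

0: ✓ CMP  NZCV=0000
1: ✓ SUBNE  r3←0xa4
2: ✓ MOVLS  r3←0x04
3: ✓ CMP  NZCV=0000
4: · MOVVS
5: · MOVHI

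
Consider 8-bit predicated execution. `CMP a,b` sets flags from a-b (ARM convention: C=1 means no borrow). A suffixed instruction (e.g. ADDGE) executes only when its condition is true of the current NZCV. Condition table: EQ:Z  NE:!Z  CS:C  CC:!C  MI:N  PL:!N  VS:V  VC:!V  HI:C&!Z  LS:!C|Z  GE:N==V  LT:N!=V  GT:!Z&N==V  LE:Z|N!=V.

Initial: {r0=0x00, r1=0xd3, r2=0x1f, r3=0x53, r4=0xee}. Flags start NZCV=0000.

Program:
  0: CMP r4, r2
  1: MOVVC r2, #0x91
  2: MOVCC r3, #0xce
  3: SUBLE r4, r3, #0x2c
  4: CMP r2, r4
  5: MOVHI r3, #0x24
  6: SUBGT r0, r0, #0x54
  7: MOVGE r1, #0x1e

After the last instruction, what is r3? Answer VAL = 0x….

VAL = 0x24

[0] flags=1010 → (cmp)
[1] flags=1010 VC?T → r2=0x91
[2] flags=1010 CC?F → skip
[3] flags=1010 LE?T → r4=0x27
[4] flags=0011 → (cmp)
[5] flags=0011 HI?T → r3=0x24
[6] flags=0011 GT?F → skip
[7] flags=0011 GE?F → skip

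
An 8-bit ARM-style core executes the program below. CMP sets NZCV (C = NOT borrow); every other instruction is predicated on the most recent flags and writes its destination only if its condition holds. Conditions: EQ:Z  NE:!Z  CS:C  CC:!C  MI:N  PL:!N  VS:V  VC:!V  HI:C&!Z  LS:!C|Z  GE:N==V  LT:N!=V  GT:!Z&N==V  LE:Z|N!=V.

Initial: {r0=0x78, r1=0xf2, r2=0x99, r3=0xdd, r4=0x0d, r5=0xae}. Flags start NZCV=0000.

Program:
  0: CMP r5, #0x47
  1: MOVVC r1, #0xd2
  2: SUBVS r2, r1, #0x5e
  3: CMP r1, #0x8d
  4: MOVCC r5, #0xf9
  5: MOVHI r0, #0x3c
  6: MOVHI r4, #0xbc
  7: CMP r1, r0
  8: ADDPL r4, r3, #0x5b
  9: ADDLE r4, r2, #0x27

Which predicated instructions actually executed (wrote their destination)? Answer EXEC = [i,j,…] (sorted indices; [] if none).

EXEC = [2,5,6,9]

0: ✓ CMP  NZCV=0011
1: · MOVVC
2: ✓ SUBVS  r2←0x94
3: ✓ CMP  NZCV=0010
4: · MOVCC
5: ✓ MOVHI  r0←0x3c
6: ✓ MOVHI  r4←0xbc
7: ✓ CMP  NZCV=1010
8: · ADDPL
9: ✓ ADDLE  r4←0xbb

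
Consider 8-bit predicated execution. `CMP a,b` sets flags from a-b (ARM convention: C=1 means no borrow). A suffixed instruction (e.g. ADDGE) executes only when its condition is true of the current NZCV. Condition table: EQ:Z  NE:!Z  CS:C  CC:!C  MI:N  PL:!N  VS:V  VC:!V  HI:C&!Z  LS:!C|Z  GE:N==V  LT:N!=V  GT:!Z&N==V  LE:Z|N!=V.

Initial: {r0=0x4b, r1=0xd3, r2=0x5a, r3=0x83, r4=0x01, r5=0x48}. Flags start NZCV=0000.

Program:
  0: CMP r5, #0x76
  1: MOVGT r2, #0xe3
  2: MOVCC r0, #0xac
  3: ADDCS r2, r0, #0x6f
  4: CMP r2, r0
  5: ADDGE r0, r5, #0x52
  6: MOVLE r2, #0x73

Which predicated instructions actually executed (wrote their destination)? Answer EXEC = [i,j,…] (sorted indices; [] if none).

EXEC = [2,5]

[0] flags=1000 → (cmp)
[1] flags=1000 GT?F → skip
[2] flags=1000 CC?T → r0=0xac
[3] flags=1000 CS?F → skip
[4] flags=1001 → (cmp)
[5] flags=1001 GE?T → r0=0x9a
[6] flags=1001 LE?F → skip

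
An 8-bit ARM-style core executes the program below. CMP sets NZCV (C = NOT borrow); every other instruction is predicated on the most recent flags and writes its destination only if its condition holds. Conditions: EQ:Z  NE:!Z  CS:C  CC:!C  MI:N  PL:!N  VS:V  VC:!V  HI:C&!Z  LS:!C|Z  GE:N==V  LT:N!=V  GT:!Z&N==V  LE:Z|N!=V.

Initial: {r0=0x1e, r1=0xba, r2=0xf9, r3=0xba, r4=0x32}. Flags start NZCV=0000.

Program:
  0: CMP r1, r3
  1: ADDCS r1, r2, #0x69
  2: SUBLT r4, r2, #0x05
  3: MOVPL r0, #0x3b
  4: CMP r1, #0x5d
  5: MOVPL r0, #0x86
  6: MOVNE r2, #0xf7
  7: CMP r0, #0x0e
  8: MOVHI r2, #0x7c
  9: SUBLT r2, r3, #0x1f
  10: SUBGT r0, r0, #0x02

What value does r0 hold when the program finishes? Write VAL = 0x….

[0] flags=0110 → (cmp)
[1] flags=0110 CS?T → r1=0x62
[2] flags=0110 LT?F → skip
[3] flags=0110 PL?T → r0=0x3b
[4] flags=0010 → (cmp)
[5] flags=0010 PL?T → r0=0x86
[6] flags=0010 NE?T → r2=0xf7
[7] flags=0011 → (cmp)
[8] flags=0011 HI?T → r2=0x7c
[9] flags=0011 LT?T → r2=0x9b
[10] flags=0011 GT?F → skip

VAL = 0x86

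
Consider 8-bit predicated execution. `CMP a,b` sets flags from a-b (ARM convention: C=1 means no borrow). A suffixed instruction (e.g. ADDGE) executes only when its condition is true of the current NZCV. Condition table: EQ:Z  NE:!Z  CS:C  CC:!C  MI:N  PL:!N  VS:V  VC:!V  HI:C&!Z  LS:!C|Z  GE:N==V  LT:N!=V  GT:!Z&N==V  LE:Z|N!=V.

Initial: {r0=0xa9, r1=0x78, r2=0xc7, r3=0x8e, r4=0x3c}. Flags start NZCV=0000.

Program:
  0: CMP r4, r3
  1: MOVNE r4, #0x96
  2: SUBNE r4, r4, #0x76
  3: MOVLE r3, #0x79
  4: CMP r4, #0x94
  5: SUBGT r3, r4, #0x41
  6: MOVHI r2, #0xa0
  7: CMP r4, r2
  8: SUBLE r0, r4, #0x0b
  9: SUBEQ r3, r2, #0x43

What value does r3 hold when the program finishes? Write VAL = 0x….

[0] flags=1001 → (cmp)
[1] flags=1001 NE?T → r4=0x96
[2] flags=1001 NE?T → r4=0x20
[3] flags=1001 LE?F → skip
[4] flags=1001 → (cmp)
[5] flags=1001 GT?T → r3=0xdf
[6] flags=1001 HI?F → skip
[7] flags=0000 → (cmp)
[8] flags=0000 LE?F → skip
[9] flags=0000 EQ?F → skip

VAL = 0xdf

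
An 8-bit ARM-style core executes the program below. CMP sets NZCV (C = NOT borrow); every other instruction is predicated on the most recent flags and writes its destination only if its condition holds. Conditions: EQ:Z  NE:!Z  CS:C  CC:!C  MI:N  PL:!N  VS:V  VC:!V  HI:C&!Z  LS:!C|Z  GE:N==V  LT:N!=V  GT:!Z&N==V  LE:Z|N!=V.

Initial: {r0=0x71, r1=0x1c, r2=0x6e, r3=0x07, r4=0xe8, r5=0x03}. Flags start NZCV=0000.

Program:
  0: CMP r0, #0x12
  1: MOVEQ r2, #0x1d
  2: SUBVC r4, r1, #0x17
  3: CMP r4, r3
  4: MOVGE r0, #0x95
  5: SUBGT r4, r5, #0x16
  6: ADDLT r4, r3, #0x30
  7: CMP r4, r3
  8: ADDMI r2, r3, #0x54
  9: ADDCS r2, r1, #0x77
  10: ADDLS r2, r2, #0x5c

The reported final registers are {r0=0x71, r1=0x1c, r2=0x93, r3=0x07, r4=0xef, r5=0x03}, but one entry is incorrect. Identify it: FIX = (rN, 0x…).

FIX = (r4, 0x37)

[0] flags=0010 → (cmp)
[1] flags=0010 EQ?F → skip
[2] flags=0010 VC?T → r4=0x05
[3] flags=1000 → (cmp)
[4] flags=1000 GE?F → skip
[5] flags=1000 GT?F → skip
[6] flags=1000 LT?T → r4=0x37
[7] flags=0010 → (cmp)
[8] flags=0010 MI?F → skip
[9] flags=0010 CS?T → r2=0x93
[10] flags=0010 LS?F → skip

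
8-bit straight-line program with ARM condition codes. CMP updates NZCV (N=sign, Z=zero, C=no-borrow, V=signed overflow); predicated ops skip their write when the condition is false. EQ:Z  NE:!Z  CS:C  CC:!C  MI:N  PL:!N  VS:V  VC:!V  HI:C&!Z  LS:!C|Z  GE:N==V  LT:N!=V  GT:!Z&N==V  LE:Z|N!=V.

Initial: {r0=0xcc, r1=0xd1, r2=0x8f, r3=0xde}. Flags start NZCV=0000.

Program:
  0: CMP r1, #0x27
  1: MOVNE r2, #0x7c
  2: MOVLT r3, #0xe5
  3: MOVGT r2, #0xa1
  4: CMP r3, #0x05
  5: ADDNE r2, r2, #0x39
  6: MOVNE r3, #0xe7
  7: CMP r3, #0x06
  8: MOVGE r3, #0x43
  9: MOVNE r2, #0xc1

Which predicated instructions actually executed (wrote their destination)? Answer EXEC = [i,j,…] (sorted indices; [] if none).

EXEC = [1,2,5,6,9]

[0] flags=1010 → (cmp)
[1] flags=1010 NE?T → r2=0x7c
[2] flags=1010 LT?T → r3=0xe5
[3] flags=1010 GT?F → skip
[4] flags=1010 → (cmp)
[5] flags=1010 NE?T → r2=0xb5
[6] flags=1010 NE?T → r3=0xe7
[7] flags=1010 → (cmp)
[8] flags=1010 GE?F → skip
[9] flags=1010 NE?T → r2=0xc1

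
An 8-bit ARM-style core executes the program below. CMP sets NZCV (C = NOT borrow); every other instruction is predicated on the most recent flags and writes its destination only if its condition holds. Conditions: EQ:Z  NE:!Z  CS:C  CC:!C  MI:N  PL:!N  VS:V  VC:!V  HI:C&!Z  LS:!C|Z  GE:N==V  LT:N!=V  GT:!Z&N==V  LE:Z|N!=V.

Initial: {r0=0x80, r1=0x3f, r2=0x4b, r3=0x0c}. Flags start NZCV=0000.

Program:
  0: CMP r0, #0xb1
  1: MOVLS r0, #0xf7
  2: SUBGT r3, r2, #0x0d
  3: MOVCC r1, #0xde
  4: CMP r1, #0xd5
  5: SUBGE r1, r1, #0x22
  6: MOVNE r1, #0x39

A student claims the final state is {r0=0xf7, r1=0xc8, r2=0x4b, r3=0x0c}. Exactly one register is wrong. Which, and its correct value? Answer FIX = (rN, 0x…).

[0] flags=1000 → (cmp)
[1] flags=1000 LS?T → r0=0xf7
[2] flags=1000 GT?F → skip
[3] flags=1000 CC?T → r1=0xde
[4] flags=0010 → (cmp)
[5] flags=0010 GE?T → r1=0xbc
[6] flags=0010 NE?T → r1=0x39

FIX = (r1, 0x39)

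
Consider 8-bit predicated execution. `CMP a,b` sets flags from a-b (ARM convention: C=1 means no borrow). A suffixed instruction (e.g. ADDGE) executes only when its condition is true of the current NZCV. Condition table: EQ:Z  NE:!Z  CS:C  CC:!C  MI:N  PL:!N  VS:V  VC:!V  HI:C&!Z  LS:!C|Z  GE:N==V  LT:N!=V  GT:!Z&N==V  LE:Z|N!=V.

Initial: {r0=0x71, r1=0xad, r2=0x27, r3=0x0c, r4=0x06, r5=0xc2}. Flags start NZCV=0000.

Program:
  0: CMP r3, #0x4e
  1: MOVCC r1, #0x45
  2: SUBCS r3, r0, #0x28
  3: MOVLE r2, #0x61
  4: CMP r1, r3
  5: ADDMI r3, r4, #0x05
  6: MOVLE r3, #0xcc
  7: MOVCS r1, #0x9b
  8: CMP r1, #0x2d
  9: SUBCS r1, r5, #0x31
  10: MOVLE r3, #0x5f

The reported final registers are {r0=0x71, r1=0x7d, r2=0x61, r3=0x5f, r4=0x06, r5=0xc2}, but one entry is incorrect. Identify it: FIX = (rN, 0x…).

FIX = (r1, 0x91)

[0] flags=1000 → (cmp)
[1] flags=1000 CC?T → r1=0x45
[2] flags=1000 CS?F → skip
[3] flags=1000 LE?T → r2=0x61
[4] flags=0010 → (cmp)
[5] flags=0010 MI?F → skip
[6] flags=0010 LE?F → skip
[7] flags=0010 CS?T → r1=0x9b
[8] flags=0011 → (cmp)
[9] flags=0011 CS?T → r1=0x91
[10] flags=0011 LE?T → r3=0x5f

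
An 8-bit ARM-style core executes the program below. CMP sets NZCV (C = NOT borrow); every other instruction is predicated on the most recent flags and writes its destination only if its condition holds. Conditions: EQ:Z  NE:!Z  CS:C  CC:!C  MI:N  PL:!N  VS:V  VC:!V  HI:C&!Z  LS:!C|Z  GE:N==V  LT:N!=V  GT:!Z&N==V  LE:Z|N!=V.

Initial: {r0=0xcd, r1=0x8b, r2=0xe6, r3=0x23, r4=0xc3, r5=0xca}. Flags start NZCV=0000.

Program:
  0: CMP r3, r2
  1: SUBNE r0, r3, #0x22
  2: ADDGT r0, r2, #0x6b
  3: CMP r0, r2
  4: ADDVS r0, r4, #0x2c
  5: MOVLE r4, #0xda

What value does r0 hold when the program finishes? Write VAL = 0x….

VAL = 0x51

[0] flags=0000 → (cmp)
[1] flags=0000 NE?T → r0=0x01
[2] flags=0000 GT?T → r0=0x51
[3] flags=0000 → (cmp)
[4] flags=0000 VS?F → skip
[5] flags=0000 LE?F → skip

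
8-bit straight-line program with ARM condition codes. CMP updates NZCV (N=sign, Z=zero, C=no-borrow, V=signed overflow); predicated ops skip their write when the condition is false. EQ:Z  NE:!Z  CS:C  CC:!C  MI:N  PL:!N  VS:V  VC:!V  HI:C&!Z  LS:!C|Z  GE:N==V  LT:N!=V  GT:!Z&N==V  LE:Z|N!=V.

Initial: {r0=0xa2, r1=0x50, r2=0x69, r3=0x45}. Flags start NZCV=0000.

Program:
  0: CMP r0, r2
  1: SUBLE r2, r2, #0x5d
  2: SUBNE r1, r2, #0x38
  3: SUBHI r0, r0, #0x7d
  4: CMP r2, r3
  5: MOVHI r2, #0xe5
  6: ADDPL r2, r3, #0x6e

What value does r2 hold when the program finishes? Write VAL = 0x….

VAL = 0x0c

[0] flags=0011 → (cmp)
[1] flags=0011 LE?T → r2=0x0c
[2] flags=0011 NE?T → r1=0xd4
[3] flags=0011 HI?T → r0=0x25
[4] flags=1000 → (cmp)
[5] flags=1000 HI?F → skip
[6] flags=1000 PL?F → skip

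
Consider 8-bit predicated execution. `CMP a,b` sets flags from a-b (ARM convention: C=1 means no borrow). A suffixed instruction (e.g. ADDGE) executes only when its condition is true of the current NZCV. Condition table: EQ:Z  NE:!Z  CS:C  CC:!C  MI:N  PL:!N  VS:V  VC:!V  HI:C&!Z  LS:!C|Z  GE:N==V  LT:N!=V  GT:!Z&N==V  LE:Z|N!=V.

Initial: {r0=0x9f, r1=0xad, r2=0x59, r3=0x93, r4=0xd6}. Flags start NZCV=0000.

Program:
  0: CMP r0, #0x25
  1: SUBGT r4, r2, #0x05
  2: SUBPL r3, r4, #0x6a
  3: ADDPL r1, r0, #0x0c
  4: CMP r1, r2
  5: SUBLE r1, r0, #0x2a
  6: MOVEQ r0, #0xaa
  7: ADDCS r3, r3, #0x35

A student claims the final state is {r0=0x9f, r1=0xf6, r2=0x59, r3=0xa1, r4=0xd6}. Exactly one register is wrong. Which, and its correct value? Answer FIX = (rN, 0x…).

0: ✓ CMP  NZCV=0011
1: · SUBGT
2: ✓ SUBPL  r3←0x6c
3: ✓ ADDPL  r1←0xab
4: ✓ CMP  NZCV=0011
5: ✓ SUBLE  r1←0x75
6: · MOVEQ
7: ✓ ADDCS  r3←0xa1

FIX = (r1, 0x75)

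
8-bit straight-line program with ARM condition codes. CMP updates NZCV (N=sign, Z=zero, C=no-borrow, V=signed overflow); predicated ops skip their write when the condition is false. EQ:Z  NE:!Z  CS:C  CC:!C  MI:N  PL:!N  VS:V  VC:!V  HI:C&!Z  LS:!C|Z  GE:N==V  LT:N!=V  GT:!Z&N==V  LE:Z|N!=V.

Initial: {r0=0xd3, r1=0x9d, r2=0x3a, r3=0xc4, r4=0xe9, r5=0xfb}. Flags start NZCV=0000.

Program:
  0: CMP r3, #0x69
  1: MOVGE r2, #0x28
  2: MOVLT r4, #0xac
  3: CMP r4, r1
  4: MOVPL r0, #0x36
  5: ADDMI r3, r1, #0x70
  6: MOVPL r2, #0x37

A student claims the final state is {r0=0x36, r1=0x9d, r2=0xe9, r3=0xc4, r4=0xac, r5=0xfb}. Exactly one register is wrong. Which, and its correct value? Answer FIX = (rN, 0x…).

FIX = (r2, 0x37)

[0] flags=0011 → (cmp)
[1] flags=0011 GE?F → skip
[2] flags=0011 LT?T → r4=0xac
[3] flags=0010 → (cmp)
[4] flags=0010 PL?T → r0=0x36
[5] flags=0010 MI?F → skip
[6] flags=0010 PL?T → r2=0x37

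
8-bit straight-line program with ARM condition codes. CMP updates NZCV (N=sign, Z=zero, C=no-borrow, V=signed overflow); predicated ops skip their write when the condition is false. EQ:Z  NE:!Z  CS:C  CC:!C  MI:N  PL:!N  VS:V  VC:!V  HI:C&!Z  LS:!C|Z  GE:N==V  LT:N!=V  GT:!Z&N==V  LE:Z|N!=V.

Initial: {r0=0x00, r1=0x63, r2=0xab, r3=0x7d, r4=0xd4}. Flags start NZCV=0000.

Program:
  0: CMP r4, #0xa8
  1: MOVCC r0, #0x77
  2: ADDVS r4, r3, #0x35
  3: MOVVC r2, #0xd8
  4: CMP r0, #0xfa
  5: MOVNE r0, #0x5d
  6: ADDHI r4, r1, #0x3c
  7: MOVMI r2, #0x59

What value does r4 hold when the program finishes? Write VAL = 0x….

[0] flags=0010 → (cmp)
[1] flags=0010 CC?F → skip
[2] flags=0010 VS?F → skip
[3] flags=0010 VC?T → r2=0xd8
[4] flags=0000 → (cmp)
[5] flags=0000 NE?T → r0=0x5d
[6] flags=0000 HI?F → skip
[7] flags=0000 MI?F → skip

VAL = 0xd4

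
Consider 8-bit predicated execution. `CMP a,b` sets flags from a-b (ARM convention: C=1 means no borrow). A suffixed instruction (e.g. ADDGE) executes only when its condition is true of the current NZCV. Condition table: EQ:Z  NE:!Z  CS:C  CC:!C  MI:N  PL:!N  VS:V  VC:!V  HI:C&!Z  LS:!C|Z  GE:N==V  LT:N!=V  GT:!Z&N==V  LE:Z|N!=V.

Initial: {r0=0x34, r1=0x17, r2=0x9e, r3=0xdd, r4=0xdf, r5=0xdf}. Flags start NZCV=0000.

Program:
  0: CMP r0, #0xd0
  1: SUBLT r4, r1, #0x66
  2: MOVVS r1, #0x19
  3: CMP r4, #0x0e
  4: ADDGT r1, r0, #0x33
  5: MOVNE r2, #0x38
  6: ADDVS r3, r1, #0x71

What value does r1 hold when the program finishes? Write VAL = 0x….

[0] flags=0000 → (cmp)
[1] flags=0000 LT?F → skip
[2] flags=0000 VS?F → skip
[3] flags=1010 → (cmp)
[4] flags=1010 GT?F → skip
[5] flags=1010 NE?T → r2=0x38
[6] flags=1010 VS?F → skip

VAL = 0x17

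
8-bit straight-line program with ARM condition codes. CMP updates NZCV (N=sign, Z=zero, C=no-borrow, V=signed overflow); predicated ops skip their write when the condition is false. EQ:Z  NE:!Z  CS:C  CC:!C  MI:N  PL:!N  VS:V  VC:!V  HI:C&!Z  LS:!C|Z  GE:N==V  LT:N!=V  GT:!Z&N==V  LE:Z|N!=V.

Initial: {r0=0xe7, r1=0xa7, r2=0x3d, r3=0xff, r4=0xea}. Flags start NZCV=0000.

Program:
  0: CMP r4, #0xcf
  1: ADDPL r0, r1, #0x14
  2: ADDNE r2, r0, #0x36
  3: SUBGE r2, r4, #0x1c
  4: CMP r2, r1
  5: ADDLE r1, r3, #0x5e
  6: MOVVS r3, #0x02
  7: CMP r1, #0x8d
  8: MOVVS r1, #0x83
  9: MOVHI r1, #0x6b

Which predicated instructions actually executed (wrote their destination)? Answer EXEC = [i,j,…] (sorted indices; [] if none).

0: ✓ CMP  NZCV=0010
1: ✓ ADDPL  r0←0xbb
2: ✓ ADDNE  r2←0xf1
3: ✓ SUBGE  r2←0xce
4: ✓ CMP  NZCV=0010
5: · ADDLE
6: · MOVVS
7: ✓ CMP  NZCV=0010
8: · MOVVS
9: ✓ MOVHI  r1←0x6b

EXEC = [1,2,3,9]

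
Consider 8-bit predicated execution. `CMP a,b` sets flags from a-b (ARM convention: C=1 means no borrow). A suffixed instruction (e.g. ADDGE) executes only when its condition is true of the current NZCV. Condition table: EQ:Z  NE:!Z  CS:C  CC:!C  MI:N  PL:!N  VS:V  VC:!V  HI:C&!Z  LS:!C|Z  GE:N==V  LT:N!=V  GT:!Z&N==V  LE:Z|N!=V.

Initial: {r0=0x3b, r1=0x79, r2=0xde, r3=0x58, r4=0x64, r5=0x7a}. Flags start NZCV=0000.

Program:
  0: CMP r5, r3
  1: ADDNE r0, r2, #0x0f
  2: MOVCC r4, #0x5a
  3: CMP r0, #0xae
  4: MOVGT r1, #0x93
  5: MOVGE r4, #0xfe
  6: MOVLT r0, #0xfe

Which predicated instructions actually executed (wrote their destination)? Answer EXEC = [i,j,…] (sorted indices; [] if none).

0: ✓ CMP  NZCV=0010
1: ✓ ADDNE  r0←0xed
2: · MOVCC
3: ✓ CMP  NZCV=0010
4: ✓ MOVGT  r1←0x93
5: ✓ MOVGE  r4←0xfe
6: · MOVLT

EXEC = [1,4,5]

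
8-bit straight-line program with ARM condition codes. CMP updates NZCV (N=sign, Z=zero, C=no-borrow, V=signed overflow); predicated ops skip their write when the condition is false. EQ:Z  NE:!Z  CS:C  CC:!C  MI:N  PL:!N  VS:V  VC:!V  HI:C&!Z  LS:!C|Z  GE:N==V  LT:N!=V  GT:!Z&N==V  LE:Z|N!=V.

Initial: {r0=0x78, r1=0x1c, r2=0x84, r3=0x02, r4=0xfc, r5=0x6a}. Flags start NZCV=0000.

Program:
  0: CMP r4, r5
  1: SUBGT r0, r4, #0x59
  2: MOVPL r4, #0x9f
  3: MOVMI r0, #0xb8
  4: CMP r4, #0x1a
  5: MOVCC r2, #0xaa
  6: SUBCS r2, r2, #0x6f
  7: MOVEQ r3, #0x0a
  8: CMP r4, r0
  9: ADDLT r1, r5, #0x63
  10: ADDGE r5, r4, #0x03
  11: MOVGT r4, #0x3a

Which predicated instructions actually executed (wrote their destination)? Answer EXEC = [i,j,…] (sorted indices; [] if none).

EXEC = [3,6,10,11]

0: ✓ CMP  NZCV=1010
1: · SUBGT
2: · MOVPL
3: ✓ MOVMI  r0←0xb8
4: ✓ CMP  NZCV=1010
5: · MOVCC
6: ✓ SUBCS  r2←0x15
7: · MOVEQ
8: ✓ CMP  NZCV=0010
9: · ADDLT
10: ✓ ADDGE  r5←0xff
11: ✓ MOVGT  r4←0x3a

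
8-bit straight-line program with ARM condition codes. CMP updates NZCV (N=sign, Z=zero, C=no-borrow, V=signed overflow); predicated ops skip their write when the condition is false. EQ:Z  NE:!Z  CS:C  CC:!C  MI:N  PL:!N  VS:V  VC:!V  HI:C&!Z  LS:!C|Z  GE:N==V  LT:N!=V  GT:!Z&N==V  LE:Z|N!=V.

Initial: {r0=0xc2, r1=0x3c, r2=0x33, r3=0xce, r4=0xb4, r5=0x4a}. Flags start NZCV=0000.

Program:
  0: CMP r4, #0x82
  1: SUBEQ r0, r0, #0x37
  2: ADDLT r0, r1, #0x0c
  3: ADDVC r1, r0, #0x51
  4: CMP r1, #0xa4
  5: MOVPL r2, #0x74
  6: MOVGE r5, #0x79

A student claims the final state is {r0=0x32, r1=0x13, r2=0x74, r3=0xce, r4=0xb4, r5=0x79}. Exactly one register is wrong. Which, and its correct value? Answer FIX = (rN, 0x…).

FIX = (r0, 0xc2)

[0] flags=0010 → (cmp)
[1] flags=0010 EQ?F → skip
[2] flags=0010 LT?F → skip
[3] flags=0010 VC?T → r1=0x13
[4] flags=0000 → (cmp)
[5] flags=0000 PL?T → r2=0x74
[6] flags=0000 GE?T → r5=0x79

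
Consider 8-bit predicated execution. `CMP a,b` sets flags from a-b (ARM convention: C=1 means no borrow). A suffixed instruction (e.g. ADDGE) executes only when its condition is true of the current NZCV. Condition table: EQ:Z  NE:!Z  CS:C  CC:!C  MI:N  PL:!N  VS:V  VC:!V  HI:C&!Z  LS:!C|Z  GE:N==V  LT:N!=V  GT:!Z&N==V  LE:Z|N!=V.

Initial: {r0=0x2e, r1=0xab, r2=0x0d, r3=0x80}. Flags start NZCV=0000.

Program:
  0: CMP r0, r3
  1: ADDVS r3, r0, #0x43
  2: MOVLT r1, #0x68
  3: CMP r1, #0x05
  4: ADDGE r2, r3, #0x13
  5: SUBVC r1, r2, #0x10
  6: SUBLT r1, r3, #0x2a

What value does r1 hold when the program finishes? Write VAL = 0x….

VAL = 0x47

[0] flags=1001 → (cmp)
[1] flags=1001 VS?T → r3=0x71
[2] flags=1001 LT?F → skip
[3] flags=1010 → (cmp)
[4] flags=1010 GE?F → skip
[5] flags=1010 VC?T → r1=0xfd
[6] flags=1010 LT?T → r1=0x47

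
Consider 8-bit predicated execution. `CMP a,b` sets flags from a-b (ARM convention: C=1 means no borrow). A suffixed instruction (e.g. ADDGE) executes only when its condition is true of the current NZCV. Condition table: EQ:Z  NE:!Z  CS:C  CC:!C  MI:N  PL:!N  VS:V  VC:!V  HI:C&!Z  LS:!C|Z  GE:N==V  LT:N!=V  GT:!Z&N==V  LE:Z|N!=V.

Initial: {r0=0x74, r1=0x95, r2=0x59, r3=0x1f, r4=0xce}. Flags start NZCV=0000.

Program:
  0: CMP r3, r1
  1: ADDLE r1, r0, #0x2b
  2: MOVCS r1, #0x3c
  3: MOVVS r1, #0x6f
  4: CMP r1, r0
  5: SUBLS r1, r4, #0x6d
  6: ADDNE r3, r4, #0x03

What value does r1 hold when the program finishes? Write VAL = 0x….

0: ✓ CMP  NZCV=1001
1: · ADDLE
2: · MOVCS
3: ✓ MOVVS  r1←0x6f
4: ✓ CMP  NZCV=1000
5: ✓ SUBLS  r1←0x61
6: ✓ ADDNE  r3←0xd1

VAL = 0x61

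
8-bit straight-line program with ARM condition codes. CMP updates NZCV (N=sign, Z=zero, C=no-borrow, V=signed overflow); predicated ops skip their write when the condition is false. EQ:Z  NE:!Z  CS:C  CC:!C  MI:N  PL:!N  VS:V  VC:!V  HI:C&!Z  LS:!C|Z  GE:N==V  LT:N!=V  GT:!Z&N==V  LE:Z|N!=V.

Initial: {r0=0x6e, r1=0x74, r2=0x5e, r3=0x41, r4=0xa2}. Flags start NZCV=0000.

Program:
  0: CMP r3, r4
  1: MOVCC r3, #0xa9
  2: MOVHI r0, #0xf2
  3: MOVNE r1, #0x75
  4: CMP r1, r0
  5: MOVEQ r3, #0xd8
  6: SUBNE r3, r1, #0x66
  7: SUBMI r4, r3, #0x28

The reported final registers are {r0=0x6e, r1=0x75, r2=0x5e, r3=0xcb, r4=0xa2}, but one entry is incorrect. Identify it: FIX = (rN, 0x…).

FIX = (r3, 0x0f)

0: ✓ CMP  NZCV=1001
1: ✓ MOVCC  r3←0xa9
2: · MOVHI
3: ✓ MOVNE  r1←0x75
4: ✓ CMP  NZCV=0010
5: · MOVEQ
6: ✓ SUBNE  r3←0x0f
7: · SUBMI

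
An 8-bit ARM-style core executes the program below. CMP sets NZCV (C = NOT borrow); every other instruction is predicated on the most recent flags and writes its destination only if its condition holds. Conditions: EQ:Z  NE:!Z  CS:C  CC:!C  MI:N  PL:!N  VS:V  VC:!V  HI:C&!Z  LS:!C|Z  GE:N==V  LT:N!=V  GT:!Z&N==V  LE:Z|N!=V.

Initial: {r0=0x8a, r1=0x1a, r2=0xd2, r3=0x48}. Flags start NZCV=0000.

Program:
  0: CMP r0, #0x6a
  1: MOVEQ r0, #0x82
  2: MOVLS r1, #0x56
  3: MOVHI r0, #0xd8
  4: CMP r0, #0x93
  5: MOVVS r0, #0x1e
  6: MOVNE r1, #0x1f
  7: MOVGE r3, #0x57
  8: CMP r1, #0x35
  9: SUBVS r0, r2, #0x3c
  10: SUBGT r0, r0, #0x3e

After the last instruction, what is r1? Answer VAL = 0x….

VAL = 0x1f

0: ✓ CMP  NZCV=0011
1: · MOVEQ
2: · MOVLS
3: ✓ MOVHI  r0←0xd8
4: ✓ CMP  NZCV=0010
5: · MOVVS
6: ✓ MOVNE  r1←0x1f
7: ✓ MOVGE  r3←0x57
8: ✓ CMP  NZCV=1000
9: · SUBVS
10: · SUBGT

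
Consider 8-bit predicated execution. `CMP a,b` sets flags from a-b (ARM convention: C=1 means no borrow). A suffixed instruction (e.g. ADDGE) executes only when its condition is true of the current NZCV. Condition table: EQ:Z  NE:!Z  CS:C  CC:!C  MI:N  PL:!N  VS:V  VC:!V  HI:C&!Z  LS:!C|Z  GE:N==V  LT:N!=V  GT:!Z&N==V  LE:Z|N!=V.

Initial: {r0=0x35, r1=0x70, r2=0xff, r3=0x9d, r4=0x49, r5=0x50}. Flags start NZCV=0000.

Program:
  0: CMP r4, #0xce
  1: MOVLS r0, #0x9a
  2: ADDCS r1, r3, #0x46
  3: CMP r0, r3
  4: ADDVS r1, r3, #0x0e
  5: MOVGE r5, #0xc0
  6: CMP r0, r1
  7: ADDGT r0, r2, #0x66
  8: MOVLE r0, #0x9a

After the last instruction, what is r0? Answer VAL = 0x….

VAL = 0x9a

[0] flags=0000 → (cmp)
[1] flags=0000 LS?T → r0=0x9a
[2] flags=0000 CS?F → skip
[3] flags=1000 → (cmp)
[4] flags=1000 VS?F → skip
[5] flags=1000 GE?F → skip
[6] flags=0011 → (cmp)
[7] flags=0011 GT?F → skip
[8] flags=0011 LE?T → r0=0x9a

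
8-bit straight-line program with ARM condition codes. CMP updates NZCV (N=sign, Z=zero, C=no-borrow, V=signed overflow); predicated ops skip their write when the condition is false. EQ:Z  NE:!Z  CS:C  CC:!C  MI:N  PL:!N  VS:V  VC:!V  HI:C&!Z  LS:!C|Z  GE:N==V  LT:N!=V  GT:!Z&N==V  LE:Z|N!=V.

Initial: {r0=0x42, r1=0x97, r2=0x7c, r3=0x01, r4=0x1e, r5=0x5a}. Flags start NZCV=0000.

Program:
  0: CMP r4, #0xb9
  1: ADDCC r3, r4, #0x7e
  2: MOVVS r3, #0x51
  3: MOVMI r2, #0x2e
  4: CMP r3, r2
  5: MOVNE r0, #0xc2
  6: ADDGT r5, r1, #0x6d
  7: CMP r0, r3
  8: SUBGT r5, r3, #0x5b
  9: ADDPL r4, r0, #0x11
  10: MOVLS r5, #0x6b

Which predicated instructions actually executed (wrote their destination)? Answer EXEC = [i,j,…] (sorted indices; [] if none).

0: ✓ CMP  NZCV=0000
1: ✓ ADDCC  r3←0x9c
2: · MOVVS
3: · MOVMI
4: ✓ CMP  NZCV=0011
5: ✓ MOVNE  r0←0xc2
6: · ADDGT
7: ✓ CMP  NZCV=0010
8: ✓ SUBGT  r5←0x41
9: ✓ ADDPL  r4←0xd3
10: · MOVLS

EXEC = [1,5,8,9]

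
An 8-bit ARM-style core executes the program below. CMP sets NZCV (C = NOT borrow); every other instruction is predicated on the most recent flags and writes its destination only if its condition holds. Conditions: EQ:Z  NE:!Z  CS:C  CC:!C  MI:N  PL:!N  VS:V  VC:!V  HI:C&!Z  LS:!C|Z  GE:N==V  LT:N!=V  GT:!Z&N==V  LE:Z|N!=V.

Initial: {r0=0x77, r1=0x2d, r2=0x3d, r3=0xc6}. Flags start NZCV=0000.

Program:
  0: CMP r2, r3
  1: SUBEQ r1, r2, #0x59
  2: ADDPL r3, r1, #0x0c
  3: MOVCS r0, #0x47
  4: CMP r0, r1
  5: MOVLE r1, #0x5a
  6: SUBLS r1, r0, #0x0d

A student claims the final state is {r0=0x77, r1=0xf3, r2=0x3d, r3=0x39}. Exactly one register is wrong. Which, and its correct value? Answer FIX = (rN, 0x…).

FIX = (r1, 0x2d)

[0] flags=0000 → (cmp)
[1] flags=0000 EQ?F → skip
[2] flags=0000 PL?T → r3=0x39
[3] flags=0000 CS?F → skip
[4] flags=0010 → (cmp)
[5] flags=0010 LE?F → skip
[6] flags=0010 LS?F → skip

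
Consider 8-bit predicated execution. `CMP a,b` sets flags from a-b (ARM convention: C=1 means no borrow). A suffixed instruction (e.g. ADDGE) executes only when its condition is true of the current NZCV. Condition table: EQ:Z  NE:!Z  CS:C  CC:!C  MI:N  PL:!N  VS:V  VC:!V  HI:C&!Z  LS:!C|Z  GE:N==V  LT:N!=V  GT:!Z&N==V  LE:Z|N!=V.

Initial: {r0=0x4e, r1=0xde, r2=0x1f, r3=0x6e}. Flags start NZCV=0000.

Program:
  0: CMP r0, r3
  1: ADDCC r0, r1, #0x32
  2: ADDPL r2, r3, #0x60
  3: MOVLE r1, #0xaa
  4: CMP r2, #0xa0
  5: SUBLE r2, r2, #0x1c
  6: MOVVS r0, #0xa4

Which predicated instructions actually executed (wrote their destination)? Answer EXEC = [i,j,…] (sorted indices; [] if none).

[0] flags=1000 → (cmp)
[1] flags=1000 CC?T → r0=0x10
[2] flags=1000 PL?F → skip
[3] flags=1000 LE?T → r1=0xaa
[4] flags=0000 → (cmp)
[5] flags=0000 LE?F → skip
[6] flags=0000 VS?F → skip

EXEC = [1,3]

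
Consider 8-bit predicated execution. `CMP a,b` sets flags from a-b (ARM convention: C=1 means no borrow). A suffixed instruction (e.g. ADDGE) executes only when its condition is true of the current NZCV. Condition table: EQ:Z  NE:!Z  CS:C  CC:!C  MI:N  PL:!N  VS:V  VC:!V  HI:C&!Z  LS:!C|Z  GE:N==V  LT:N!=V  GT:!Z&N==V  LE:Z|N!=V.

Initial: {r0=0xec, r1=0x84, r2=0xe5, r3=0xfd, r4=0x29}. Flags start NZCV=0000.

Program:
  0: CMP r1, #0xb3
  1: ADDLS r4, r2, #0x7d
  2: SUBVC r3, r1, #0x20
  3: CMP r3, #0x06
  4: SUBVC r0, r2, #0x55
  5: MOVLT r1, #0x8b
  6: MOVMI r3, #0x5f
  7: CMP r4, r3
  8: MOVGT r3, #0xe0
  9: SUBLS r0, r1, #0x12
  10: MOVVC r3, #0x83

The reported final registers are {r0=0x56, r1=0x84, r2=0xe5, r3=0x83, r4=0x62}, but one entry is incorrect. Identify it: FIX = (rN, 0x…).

0: ✓ CMP  NZCV=1000
1: ✓ ADDLS  r4←0x62
2: ✓ SUBVC  r3←0x64
3: ✓ CMP  NZCV=0010
4: ✓ SUBVC  r0←0x90
5: · MOVLT
6: · MOVMI
7: ✓ CMP  NZCV=1000
8: · MOVGT
9: ✓ SUBLS  r0←0x72
10: ✓ MOVVC  r3←0x83

FIX = (r0, 0x72)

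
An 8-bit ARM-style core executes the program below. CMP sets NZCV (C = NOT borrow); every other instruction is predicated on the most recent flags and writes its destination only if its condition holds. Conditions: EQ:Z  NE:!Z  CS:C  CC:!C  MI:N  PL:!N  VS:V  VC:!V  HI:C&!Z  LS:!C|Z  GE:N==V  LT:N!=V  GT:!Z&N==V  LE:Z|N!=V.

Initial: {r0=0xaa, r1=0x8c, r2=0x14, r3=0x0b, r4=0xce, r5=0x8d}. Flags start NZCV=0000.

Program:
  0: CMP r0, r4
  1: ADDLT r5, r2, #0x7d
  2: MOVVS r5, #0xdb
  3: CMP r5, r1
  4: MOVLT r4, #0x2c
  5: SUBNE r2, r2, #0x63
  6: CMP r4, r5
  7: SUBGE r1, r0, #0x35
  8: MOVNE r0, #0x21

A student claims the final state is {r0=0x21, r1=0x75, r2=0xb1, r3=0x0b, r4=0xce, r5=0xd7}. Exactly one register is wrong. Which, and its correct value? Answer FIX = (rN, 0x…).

FIX = (r5, 0x91)

[0] flags=1000 → (cmp)
[1] flags=1000 LT?T → r5=0x91
[2] flags=1000 VS?F → skip
[3] flags=0010 → (cmp)
[4] flags=0010 LT?F → skip
[5] flags=0010 NE?T → r2=0xb1
[6] flags=0010 → (cmp)
[7] flags=0010 GE?T → r1=0x75
[8] flags=0010 NE?T → r0=0x21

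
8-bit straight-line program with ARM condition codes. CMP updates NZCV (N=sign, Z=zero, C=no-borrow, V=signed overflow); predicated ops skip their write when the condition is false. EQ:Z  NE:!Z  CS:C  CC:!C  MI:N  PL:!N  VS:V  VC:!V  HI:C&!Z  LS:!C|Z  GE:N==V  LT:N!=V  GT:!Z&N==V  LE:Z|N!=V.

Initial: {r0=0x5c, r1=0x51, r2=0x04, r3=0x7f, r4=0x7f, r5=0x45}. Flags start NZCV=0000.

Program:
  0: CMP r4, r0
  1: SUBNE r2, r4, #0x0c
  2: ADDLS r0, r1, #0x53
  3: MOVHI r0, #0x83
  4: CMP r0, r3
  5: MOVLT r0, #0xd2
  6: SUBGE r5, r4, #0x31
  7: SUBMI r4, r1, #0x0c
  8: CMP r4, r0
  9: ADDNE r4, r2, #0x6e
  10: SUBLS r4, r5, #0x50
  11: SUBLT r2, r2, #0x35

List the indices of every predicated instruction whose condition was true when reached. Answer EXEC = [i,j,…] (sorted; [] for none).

EXEC = [1,3,5,9,10]

0: ✓ CMP  NZCV=0010
1: ✓ SUBNE  r2←0x73
2: · ADDLS
3: ✓ MOVHI  r0←0x83
4: ✓ CMP  NZCV=0011
5: ✓ MOVLT  r0←0xd2
6: · SUBGE
7: · SUBMI
8: ✓ CMP  NZCV=1001
9: ✓ ADDNE  r4←0xe1
10: ✓ SUBLS  r4←0xf5
11: · SUBLT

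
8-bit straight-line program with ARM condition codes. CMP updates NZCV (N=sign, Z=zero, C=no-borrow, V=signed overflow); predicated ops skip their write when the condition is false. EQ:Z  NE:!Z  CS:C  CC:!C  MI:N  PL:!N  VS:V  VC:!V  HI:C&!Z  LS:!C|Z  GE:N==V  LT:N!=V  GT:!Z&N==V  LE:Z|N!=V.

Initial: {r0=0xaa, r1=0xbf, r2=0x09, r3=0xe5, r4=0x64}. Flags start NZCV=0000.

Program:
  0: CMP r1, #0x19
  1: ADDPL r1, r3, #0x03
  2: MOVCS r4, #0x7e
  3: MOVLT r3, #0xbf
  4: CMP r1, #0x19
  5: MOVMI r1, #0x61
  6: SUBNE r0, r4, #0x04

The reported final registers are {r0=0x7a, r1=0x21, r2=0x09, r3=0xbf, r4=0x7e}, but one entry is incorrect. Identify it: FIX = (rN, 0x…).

0: ✓ CMP  NZCV=1010
1: · ADDPL
2: ✓ MOVCS  r4←0x7e
3: ✓ MOVLT  r3←0xbf
4: ✓ CMP  NZCV=1010
5: ✓ MOVMI  r1←0x61
6: ✓ SUBNE  r0←0x7a

FIX = (r1, 0x61)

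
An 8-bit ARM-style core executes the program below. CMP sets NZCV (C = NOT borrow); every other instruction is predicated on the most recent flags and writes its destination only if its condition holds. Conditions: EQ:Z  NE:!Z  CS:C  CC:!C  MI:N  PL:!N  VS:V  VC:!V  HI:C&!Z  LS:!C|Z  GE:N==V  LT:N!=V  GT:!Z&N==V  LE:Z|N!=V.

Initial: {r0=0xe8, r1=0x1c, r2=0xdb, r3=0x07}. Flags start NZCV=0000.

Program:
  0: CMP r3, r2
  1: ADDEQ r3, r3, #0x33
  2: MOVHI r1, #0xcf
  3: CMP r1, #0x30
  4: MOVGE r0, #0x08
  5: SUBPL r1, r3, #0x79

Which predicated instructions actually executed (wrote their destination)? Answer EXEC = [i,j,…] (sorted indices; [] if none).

EXEC = []

[0] flags=0000 → (cmp)
[1] flags=0000 EQ?F → skip
[2] flags=0000 HI?F → skip
[3] flags=1000 → (cmp)
[4] flags=1000 GE?F → skip
[5] flags=1000 PL?F → skip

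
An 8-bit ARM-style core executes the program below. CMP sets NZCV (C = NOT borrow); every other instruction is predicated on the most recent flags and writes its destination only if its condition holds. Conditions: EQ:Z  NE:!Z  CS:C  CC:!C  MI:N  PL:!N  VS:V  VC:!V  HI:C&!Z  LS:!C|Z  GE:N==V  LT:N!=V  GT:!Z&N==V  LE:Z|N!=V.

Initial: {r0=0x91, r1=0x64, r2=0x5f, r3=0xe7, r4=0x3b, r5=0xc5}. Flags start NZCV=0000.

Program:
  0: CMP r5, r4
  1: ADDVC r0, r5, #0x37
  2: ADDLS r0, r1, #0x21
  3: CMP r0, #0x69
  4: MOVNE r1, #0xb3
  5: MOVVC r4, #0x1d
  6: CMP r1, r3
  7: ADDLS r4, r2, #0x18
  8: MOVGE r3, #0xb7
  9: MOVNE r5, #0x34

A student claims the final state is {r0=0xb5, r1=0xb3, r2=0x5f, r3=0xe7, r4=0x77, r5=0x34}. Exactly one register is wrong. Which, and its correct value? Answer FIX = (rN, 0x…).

FIX = (r0, 0xfc)

0: ✓ CMP  NZCV=1010
1: ✓ ADDVC  r0←0xfc
2: · ADDLS
3: ✓ CMP  NZCV=1010
4: ✓ MOVNE  r1←0xb3
5: ✓ MOVVC  r4←0x1d
6: ✓ CMP  NZCV=1000
7: ✓ ADDLS  r4←0x77
8: · MOVGE
9: ✓ MOVNE  r5←0x34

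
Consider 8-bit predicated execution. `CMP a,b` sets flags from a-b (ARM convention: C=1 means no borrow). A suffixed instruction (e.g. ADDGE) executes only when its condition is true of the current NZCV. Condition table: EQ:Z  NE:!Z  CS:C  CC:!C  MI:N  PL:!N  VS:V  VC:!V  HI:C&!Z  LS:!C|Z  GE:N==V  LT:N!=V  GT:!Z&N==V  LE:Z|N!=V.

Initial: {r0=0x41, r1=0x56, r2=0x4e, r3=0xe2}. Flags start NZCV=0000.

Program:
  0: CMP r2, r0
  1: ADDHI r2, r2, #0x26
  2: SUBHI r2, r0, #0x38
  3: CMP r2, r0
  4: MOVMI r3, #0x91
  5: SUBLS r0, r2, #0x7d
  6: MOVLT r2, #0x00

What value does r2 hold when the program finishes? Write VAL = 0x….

VAL = 0x00

0: ✓ CMP  NZCV=0010
1: ✓ ADDHI  r2←0x74
2: ✓ SUBHI  r2←0x09
3: ✓ CMP  NZCV=1000
4: ✓ MOVMI  r3←0x91
5: ✓ SUBLS  r0←0x8c
6: ✓ MOVLT  r2←0x00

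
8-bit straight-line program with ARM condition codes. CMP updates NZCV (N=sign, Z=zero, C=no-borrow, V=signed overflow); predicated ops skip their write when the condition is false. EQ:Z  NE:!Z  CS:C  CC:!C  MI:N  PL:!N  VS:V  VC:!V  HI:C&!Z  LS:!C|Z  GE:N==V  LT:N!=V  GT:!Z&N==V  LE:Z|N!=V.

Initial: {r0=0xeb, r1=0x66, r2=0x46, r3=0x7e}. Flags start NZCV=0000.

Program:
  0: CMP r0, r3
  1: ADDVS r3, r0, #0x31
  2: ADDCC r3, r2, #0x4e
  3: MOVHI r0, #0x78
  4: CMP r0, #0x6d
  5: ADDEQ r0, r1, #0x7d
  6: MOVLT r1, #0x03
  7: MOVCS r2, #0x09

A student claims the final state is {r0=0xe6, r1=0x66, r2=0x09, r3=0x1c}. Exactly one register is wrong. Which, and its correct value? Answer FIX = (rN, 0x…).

FIX = (r0, 0x78)

0: ✓ CMP  NZCV=0011
1: ✓ ADDVS  r3←0x1c
2: · ADDCC
3: ✓ MOVHI  r0←0x78
4: ✓ CMP  NZCV=0010
5: · ADDEQ
6: · MOVLT
7: ✓ MOVCS  r2←0x09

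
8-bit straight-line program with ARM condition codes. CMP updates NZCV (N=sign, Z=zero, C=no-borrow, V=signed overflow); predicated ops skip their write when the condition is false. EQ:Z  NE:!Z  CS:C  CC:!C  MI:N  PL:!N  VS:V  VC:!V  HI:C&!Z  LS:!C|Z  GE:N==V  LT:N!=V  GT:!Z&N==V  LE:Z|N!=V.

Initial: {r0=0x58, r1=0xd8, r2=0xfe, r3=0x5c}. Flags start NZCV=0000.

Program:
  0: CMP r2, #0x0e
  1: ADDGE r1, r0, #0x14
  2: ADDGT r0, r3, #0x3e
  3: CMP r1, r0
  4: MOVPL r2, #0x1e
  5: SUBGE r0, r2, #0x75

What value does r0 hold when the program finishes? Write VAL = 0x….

[0] flags=1010 → (cmp)
[1] flags=1010 GE?F → skip
[2] flags=1010 GT?F → skip
[3] flags=1010 → (cmp)
[4] flags=1010 PL?F → skip
[5] flags=1010 GE?F → skip

VAL = 0x58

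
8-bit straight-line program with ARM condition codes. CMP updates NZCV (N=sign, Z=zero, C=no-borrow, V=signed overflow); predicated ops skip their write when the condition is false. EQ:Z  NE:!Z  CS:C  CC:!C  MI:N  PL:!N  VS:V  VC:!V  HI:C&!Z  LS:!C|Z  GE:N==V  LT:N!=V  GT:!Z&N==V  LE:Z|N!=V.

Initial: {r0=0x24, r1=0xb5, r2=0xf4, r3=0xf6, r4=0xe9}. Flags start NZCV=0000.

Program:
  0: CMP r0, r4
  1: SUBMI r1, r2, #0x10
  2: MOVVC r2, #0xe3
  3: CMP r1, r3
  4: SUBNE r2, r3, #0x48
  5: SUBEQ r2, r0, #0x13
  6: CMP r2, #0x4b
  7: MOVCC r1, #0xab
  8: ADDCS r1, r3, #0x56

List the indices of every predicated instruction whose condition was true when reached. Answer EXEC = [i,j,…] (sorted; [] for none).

EXEC = [2,4,8]

0: ✓ CMP  NZCV=0000
1: · SUBMI
2: ✓ MOVVC  r2←0xe3
3: ✓ CMP  NZCV=1000
4: ✓ SUBNE  r2←0xae
5: · SUBEQ
6: ✓ CMP  NZCV=0011
7: · MOVCC
8: ✓ ADDCS  r1←0x4c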